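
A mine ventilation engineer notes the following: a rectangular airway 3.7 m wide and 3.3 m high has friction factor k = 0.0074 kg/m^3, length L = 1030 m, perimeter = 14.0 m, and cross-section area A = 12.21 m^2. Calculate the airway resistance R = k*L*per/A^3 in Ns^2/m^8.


Compute the numerator:
k * L * per = 0.0074 * 1030 * 14.0
= 106.708
Compute the denominator:
A^3 = 12.21^3 = 1820.316861
Resistance:
R = 106.708 / 1820.316861
= 0.0586 Ns^2/m^8

0.0586 Ns^2/m^8


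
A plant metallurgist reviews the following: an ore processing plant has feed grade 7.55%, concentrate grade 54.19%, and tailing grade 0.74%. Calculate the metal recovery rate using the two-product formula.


91.4475%

Using the two-product formula:
R = 100 * c * (f - t) / (f * (c - t))
Numerator = 100 * 54.19 * (7.55 - 0.74)
= 100 * 54.19 * 6.81
= 36903.39
Denominator = 7.55 * (54.19 - 0.74)
= 7.55 * 53.45
= 403.5475
R = 36903.39 / 403.5475
= 91.4475%


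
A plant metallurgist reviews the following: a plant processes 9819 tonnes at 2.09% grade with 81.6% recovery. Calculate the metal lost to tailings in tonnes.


37.7599 tonnes

Total metal in feed:
= 9819 * 2.09 / 100 = 205.2171 tonnes
Metal recovered:
= 205.2171 * 81.6 / 100 = 167.4571536 tonnes
Metal lost to tailings:
= 205.2171 - 167.4571536
= 37.7599 tonnes


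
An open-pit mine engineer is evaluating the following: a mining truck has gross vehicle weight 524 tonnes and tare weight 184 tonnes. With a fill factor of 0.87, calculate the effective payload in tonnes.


295.8 tonnes

Maximum payload = gross - tare
= 524 - 184 = 340 tonnes
Effective payload = max payload * fill factor
= 340 * 0.87
= 295.8 tonnes


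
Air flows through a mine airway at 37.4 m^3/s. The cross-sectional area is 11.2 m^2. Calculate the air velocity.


Velocity = flow rate / cross-sectional area
= 37.4 / 11.2
= 3.3393 m/s

3.3393 m/s


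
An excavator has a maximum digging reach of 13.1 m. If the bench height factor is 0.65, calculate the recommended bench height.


Bench height = reach * factor
= 13.1 * 0.65
= 8.515 m

8.515 m


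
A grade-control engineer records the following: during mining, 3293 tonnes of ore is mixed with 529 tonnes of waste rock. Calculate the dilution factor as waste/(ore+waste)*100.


Total material = ore + waste
= 3293 + 529 = 3822 tonnes
Dilution = waste / total * 100
= 529 / 3822 * 100
= 0.1384092098 * 100
= 13.8409%

13.8409%


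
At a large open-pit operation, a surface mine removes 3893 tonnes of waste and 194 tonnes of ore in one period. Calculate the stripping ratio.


Stripping ratio = waste tonnage / ore tonnage
= 3893 / 194
= 20.067

20.067


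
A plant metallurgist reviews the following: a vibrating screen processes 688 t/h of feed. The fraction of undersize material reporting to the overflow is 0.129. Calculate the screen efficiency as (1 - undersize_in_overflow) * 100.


87.1%

Screen efficiency = (1 - fraction of undersize in overflow) * 100
= (1 - 0.129) * 100
= 0.871 * 100
= 87.1%


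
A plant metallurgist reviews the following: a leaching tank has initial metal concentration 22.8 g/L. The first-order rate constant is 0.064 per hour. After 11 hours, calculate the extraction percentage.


Compute the exponent:
-k * t = -0.064 * 11 = -0.704
Remaining concentration:
C = 22.8 * exp(-0.704)
= 22.8 * 0.49460293
= 11.2769468 g/L
Extracted = 22.8 - 11.2769468 = 11.5230532 g/L
Extraction % = 11.5230532 / 22.8 * 100
= 50.5397%

50.5397%


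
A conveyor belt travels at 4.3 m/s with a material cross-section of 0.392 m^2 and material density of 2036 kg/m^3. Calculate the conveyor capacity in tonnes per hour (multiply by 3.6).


12354.7738 t/h

Volumetric flow = speed * area
= 4.3 * 0.392 = 1.6856 m^3/s
Mass flow = volumetric * density
= 1.6856 * 2036 = 3431.8816 kg/s
Convert to t/h: multiply by 3.6
Capacity = 3431.8816 * 3.6
= 12354.7738 t/h


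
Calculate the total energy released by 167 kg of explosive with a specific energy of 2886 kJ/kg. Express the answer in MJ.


Energy = mass * specific_energy / 1000
= 167 * 2886 / 1000
= 481962 / 1000
= 481.962 MJ

481.962 MJ


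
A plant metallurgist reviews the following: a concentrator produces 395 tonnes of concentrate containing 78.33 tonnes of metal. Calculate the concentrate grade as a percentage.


19.8304%

Grade = (metal in concentrate / concentrate mass) * 100
= (78.33 / 395) * 100
= 0.1983037975 * 100
= 19.8304%


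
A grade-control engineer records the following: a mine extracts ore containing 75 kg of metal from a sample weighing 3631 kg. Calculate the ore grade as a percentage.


Ore grade = (metal mass / ore mass) * 100
= (75 / 3631) * 100
= 0.02065546681 * 100
= 2.0655%

2.0655%


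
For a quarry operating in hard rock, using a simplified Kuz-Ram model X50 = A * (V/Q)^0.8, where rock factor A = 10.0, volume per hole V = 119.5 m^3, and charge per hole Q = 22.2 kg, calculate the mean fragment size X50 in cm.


Compute V/Q:
V/Q = 119.5 / 22.2 = 5.382882883
Raise to the power 0.8:
(V/Q)^0.8 = 5.382882883^0.8 = 3.844252847
Multiply by A:
X50 = 10.0 * 3.844252847
= 38.4425 cm

38.4425 cm


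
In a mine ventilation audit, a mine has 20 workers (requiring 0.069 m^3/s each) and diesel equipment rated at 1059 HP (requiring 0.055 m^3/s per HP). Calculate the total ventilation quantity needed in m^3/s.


Airflow for workers:
Q_people = 20 * 0.069 = 1.38 m^3/s
Airflow for diesel equipment:
Q_diesel = 1059 * 0.055 = 58.245 m^3/s
Total ventilation:
Q_total = 1.38 + 58.245
= 59.625 m^3/s

59.625 m^3/s


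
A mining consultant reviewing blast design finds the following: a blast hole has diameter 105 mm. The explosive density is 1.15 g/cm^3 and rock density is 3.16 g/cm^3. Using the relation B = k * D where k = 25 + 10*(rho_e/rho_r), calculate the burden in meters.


3.0071 m

First, compute k:
rho_e / rho_r = 1.15 / 3.16 = 0.3639240506
k = 25 + 10 * 0.3639240506 = 28.63924051
Then, compute burden:
B = k * D / 1000 = 28.63924051 * 105 / 1000
= 3007.120253 / 1000
= 3.0071 m


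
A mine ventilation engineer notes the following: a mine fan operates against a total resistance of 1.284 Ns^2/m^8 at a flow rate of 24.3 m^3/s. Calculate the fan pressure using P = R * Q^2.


Compute Q^2:
Q^2 = 24.3^2 = 590.49
Compute pressure:
P = R * Q^2 = 1.284 * 590.49
= 758.1892 Pa

758.1892 Pa


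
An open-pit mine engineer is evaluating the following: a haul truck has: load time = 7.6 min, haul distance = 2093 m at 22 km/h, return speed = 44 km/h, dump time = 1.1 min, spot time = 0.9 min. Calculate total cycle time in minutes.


Convert haul speed to m/min: 22 * 1000/60 = 366.6666667 m/min
Haul time = 2093 / 366.6666667 = 5.708181818 min
Convert return speed to m/min: 44 * 1000/60 = 733.3333333 m/min
Return time = 2093 / 733.3333333 = 2.854090909 min
Total cycle time:
= 7.6 + 5.708181818 + 1.1 + 2.854090909 + 0.9
= 18.1623 min

18.1623 min


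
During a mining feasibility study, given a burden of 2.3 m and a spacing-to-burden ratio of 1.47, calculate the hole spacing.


Spacing = burden * ratio
= 2.3 * 1.47
= 3.381 m

3.381 m


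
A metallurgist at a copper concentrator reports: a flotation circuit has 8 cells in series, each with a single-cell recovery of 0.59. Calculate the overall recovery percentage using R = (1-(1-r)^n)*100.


99.9202%

Complement of single-cell recovery:
1 - r = 1 - 0.59 = 0.41
Raise to power n:
(1 - r)^8 = 0.41^8 = 0.0007984925229
Overall recovery:
R = (1 - 0.0007984925229) * 100
= 99.9202%


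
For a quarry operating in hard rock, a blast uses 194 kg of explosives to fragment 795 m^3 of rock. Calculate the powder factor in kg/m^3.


0.244 kg/m^3

Powder factor = explosive mass / rock volume
= 194 / 795
= 0.244 kg/m^3


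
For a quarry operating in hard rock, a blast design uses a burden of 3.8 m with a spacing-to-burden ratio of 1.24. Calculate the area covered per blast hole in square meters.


17.9056 m^2

First, find the spacing:
Spacing = burden * ratio = 3.8 * 1.24
= 4.712 m
Then, calculate the area:
Area = burden * spacing = 3.8 * 4.712
= 17.9056 m^2


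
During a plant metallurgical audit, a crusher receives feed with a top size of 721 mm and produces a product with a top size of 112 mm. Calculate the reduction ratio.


Reduction ratio = feed size / product size
= 721 / 112
= 6.4375

6.4375


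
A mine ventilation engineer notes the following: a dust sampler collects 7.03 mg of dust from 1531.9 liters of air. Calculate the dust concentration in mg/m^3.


4.5891 mg/m^3

Convert liters to m^3: 1 m^3 = 1000 L
Concentration = mass / volume * 1000
= 7.03 / 1531.9 * 1000
= 0.004589072394 * 1000
= 4.5891 mg/m^3


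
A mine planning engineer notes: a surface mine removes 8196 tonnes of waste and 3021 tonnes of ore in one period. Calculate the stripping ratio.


Stripping ratio = waste tonnage / ore tonnage
= 8196 / 3021
= 2.713

2.713


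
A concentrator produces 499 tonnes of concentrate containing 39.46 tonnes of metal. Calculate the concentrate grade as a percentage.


Grade = (metal in concentrate / concentrate mass) * 100
= (39.46 / 499) * 100
= 0.07907815631 * 100
= 7.9078%

7.9078%


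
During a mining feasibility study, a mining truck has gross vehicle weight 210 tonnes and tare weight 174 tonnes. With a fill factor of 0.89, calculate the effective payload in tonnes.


Maximum payload = gross - tare
= 210 - 174 = 36 tonnes
Effective payload = max payload * fill factor
= 36 * 0.89
= 32.04 tonnes

32.04 tonnes


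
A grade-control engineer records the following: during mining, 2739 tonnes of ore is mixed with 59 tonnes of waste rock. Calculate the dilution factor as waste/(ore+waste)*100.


2.1086%

Total material = ore + waste
= 2739 + 59 = 2798 tonnes
Dilution = waste / total * 100
= 59 / 2798 * 100
= 0.02108649035 * 100
= 2.1086%


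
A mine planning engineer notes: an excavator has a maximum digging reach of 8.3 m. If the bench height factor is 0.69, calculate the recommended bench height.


5.727 m

Bench height = reach * factor
= 8.3 * 0.69
= 5.727 m


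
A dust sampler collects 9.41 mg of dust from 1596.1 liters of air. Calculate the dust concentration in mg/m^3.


Convert liters to m^3: 1 m^3 = 1000 L
Concentration = mass / volume * 1000
= 9.41 / 1596.1 * 1000
= 0.005895620575 * 1000
= 5.8956 mg/m^3

5.8956 mg/m^3


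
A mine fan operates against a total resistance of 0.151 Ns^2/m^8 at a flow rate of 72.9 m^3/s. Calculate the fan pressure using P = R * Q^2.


802.4759 Pa

Compute Q^2:
Q^2 = 72.9^2 = 5314.41
Compute pressure:
P = R * Q^2 = 0.151 * 5314.41
= 802.4759 Pa


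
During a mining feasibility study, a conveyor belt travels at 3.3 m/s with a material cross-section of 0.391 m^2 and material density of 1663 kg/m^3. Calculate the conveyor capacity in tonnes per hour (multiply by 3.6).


7724.768 t/h

Volumetric flow = speed * area
= 3.3 * 0.391 = 1.2903 m^3/s
Mass flow = volumetric * density
= 1.2903 * 1663 = 2145.7689 kg/s
Convert to t/h: multiply by 3.6
Capacity = 2145.7689 * 3.6
= 7724.768 t/h


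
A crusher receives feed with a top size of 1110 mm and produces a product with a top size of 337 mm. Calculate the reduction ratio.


3.2938

Reduction ratio = feed size / product size
= 1110 / 337
= 3.2938


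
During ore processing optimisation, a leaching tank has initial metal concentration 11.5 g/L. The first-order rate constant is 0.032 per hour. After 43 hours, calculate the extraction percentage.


Compute the exponent:
-k * t = -0.032 * 43 = -1.376
Remaining concentration:
C = 11.5 * exp(-1.376)
= 11.5 * 0.2525868826
= 2.90474915 g/L
Extracted = 11.5 - 2.90474915 = 8.59525085 g/L
Extraction % = 8.59525085 / 11.5 * 100
= 74.7413%

74.7413%


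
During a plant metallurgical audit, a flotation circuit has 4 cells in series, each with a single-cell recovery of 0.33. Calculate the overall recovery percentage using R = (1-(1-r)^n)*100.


79.8489%

Complement of single-cell recovery:
1 - r = 1 - 0.33 = 0.67
Raise to power n:
(1 - r)^4 = 0.67^4 = 0.20151121
Overall recovery:
R = (1 - 0.20151121) * 100
= 79.8489%


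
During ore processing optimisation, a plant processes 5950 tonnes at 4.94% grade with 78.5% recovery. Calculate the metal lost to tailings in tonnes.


Total metal in feed:
= 5950 * 4.94 / 100 = 293.93 tonnes
Metal recovered:
= 293.93 * 78.5 / 100 = 230.73505 tonnes
Metal lost to tailings:
= 293.93 - 230.73505
= 63.195 tonnes

63.195 tonnes


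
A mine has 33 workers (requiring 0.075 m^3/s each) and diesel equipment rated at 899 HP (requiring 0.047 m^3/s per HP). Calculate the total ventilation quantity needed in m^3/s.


Airflow for workers:
Q_people = 33 * 0.075 = 2.475 m^3/s
Airflow for diesel equipment:
Q_diesel = 899 * 0.047 = 42.253 m^3/s
Total ventilation:
Q_total = 2.475 + 42.253
= 44.728 m^3/s

44.728 m^3/s


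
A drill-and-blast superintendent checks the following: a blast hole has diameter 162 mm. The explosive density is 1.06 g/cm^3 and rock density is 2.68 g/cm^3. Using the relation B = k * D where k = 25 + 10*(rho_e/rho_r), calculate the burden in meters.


First, compute k:
rho_e / rho_r = 1.06 / 2.68 = 0.3955223881
k = 25 + 10 * 0.3955223881 = 28.95522388
Then, compute burden:
B = k * D / 1000 = 28.95522388 * 162 / 1000
= 4690.746269 / 1000
= 4.6907 m

4.6907 m


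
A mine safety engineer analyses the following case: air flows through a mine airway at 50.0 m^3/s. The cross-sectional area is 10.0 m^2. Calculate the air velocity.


Velocity = flow rate / cross-sectional area
= 50.0 / 10.0
= 5.0 m/s

5.0 m/s


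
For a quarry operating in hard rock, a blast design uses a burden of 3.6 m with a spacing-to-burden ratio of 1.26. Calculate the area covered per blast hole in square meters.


16.3296 m^2

First, find the spacing:
Spacing = burden * ratio = 3.6 * 1.26
= 4.536 m
Then, calculate the area:
Area = burden * spacing = 3.6 * 4.536
= 16.3296 m^2


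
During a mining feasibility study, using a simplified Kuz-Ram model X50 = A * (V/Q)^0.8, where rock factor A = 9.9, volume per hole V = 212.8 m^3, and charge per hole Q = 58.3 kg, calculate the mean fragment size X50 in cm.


Compute V/Q:
V/Q = 212.8 / 58.3 = 3.650085763
Raise to the power 0.8:
(V/Q)^0.8 = 3.650085763^0.8 = 2.817360719
Multiply by A:
X50 = 9.9 * 2.817360719
= 27.8919 cm

27.8919 cm


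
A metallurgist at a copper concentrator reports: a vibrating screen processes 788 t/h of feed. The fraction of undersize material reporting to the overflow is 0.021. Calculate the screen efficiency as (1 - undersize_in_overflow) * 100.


97.9%

Screen efficiency = (1 - fraction of undersize in overflow) * 100
= (1 - 0.021) * 100
= 0.979 * 100
= 97.9%


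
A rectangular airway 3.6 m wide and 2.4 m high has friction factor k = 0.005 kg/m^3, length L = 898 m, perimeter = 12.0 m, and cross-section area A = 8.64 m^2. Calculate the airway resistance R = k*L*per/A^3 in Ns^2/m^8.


Compute the numerator:
k * L * per = 0.005 * 898 * 12.0
= 53.88
Compute the denominator:
A^3 = 8.64^3 = 644.972544
Resistance:
R = 53.88 / 644.972544
= 0.0835 Ns^2/m^8

0.0835 Ns^2/m^8


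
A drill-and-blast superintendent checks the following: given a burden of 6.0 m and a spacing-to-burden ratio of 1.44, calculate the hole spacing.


8.64 m

Spacing = burden * ratio
= 6.0 * 1.44
= 8.64 m


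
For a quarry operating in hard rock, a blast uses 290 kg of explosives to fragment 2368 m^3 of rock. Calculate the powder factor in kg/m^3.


0.1225 kg/m^3

Powder factor = explosive mass / rock volume
= 290 / 2368
= 0.1225 kg/m^3


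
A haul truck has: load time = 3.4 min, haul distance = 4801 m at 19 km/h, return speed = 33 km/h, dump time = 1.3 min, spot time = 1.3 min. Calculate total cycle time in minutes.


Convert haul speed to m/min: 19 * 1000/60 = 316.6666667 m/min
Haul time = 4801 / 316.6666667 = 15.16105263 min
Convert return speed to m/min: 33 * 1000/60 = 550 m/min
Return time = 4801 / 550 = 8.729090909 min
Total cycle time:
= 3.4 + 15.16105263 + 1.3 + 8.729090909 + 1.3
= 29.8901 min

29.8901 min


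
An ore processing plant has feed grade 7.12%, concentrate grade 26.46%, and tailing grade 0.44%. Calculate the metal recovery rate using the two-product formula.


Using the two-product formula:
R = 100 * c * (f - t) / (f * (c - t))
Numerator = 100 * 26.46 * (7.12 - 0.44)
= 100 * 26.46 * 6.68
= 17675.28
Denominator = 7.12 * (26.46 - 0.44)
= 7.12 * 26.02
= 185.2624
R = 17675.28 / 185.2624
= 95.4067%

95.4067%


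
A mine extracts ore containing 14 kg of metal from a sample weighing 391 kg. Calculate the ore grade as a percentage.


Ore grade = (metal mass / ore mass) * 100
= (14 / 391) * 100
= 0.0358056266 * 100
= 3.5806%

3.5806%


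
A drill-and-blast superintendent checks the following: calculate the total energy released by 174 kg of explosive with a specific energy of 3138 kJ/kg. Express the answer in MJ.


546.012 MJ

Energy = mass * specific_energy / 1000
= 174 * 3138 / 1000
= 546012 / 1000
= 546.012 MJ


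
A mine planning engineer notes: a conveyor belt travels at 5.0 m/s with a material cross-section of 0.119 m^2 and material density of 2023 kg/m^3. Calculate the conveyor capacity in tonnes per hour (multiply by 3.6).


Volumetric flow = speed * area
= 5.0 * 0.119 = 0.595 m^3/s
Mass flow = volumetric * density
= 0.595 * 2023 = 1203.685 kg/s
Convert to t/h: multiply by 3.6
Capacity = 1203.685 * 3.6
= 4333.266 t/h

4333.266 t/h


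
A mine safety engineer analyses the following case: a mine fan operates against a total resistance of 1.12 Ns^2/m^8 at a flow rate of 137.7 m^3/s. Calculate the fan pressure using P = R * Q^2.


21236.6448 Pa

Compute Q^2:
Q^2 = 137.7^2 = 18961.29
Compute pressure:
P = R * Q^2 = 1.12 * 18961.29
= 21236.6448 Pa


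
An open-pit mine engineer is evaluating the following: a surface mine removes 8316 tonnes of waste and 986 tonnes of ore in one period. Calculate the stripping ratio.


Stripping ratio = waste tonnage / ore tonnage
= 8316 / 986
= 8.4341

8.4341


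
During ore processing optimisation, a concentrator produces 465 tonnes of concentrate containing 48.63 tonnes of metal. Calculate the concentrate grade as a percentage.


Grade = (metal in concentrate / concentrate mass) * 100
= (48.63 / 465) * 100
= 0.1045806452 * 100
= 10.4581%

10.4581%


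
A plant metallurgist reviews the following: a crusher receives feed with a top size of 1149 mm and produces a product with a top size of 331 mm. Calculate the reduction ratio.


Reduction ratio = feed size / product size
= 1149 / 331
= 3.4713

3.4713


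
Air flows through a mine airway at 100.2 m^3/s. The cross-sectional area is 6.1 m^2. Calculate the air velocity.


Velocity = flow rate / cross-sectional area
= 100.2 / 6.1
= 16.4262 m/s

16.4262 m/s


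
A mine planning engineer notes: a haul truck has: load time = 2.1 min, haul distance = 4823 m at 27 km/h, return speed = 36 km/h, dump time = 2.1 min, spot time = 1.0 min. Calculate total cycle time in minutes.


23.9561 min

Convert haul speed to m/min: 27 * 1000/60 = 450 m/min
Haul time = 4823 / 450 = 10.71777778 min
Convert return speed to m/min: 36 * 1000/60 = 600 m/min
Return time = 4823 / 600 = 8.038333333 min
Total cycle time:
= 2.1 + 10.71777778 + 2.1 + 8.038333333 + 1.0
= 23.9561 min


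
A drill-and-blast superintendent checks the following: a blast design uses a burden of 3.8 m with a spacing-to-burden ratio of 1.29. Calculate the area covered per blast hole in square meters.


First, find the spacing:
Spacing = burden * ratio = 3.8 * 1.29
= 4.902 m
Then, calculate the area:
Area = burden * spacing = 3.8 * 4.902
= 18.6276 m^2

18.6276 m^2


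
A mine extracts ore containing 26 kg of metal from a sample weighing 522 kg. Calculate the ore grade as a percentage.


4.9808%

Ore grade = (metal mass / ore mass) * 100
= (26 / 522) * 100
= 0.04980842912 * 100
= 4.9808%


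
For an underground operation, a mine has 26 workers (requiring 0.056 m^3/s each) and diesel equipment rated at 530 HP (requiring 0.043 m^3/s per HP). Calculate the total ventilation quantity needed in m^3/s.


Airflow for workers:
Q_people = 26 * 0.056 = 1.456 m^3/s
Airflow for diesel equipment:
Q_diesel = 530 * 0.043 = 22.79 m^3/s
Total ventilation:
Q_total = 1.456 + 22.79
= 24.246 m^3/s

24.246 m^3/s


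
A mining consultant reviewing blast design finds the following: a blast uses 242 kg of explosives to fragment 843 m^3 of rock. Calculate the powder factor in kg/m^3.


Powder factor = explosive mass / rock volume
= 242 / 843
= 0.2871 kg/m^3

0.2871 kg/m^3


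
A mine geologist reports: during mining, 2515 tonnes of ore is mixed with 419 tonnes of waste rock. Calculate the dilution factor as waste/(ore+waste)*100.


Total material = ore + waste
= 2515 + 419 = 2934 tonnes
Dilution = waste / total * 100
= 419 / 2934 * 100
= 0.1428084526 * 100
= 14.2808%

14.2808%


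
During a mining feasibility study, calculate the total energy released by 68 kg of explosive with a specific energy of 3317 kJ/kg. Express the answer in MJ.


225.556 MJ

Energy = mass * specific_energy / 1000
= 68 * 3317 / 1000
= 225556 / 1000
= 225.556 MJ


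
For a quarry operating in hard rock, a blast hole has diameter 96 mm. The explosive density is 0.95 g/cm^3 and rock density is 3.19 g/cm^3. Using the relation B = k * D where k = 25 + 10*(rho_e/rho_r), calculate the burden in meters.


2.6859 m

First, compute k:
rho_e / rho_r = 0.95 / 3.19 = 0.2978056426
k = 25 + 10 * 0.2978056426 = 27.97805643
Then, compute burden:
B = k * D / 1000 = 27.97805643 * 96 / 1000
= 2685.893417 / 1000
= 2.6859 m


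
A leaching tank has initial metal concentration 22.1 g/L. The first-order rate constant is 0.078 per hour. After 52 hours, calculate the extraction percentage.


Compute the exponent:
-k * t = -0.078 * 52 = -4.056
Remaining concentration:
C = 22.1 * exp(-4.056)
= 22.1 * 0.01731815337
= 0.3827311894 g/L
Extracted = 22.1 - 0.3827311894 = 21.71726881 g/L
Extraction % = 21.71726881 / 22.1 * 100
= 98.2682%

98.2682%


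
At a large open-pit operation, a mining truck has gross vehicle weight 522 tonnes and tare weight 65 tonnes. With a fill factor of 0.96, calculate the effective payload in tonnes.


Maximum payload = gross - tare
= 522 - 65 = 457 tonnes
Effective payload = max payload * fill factor
= 457 * 0.96
= 438.72 tonnes

438.72 tonnes


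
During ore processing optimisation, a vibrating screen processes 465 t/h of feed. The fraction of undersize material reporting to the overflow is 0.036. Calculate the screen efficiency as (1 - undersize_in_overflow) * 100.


96.4%

Screen efficiency = (1 - fraction of undersize in overflow) * 100
= (1 - 0.036) * 100
= 0.964 * 100
= 96.4%


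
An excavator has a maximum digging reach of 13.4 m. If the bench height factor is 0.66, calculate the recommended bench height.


Bench height = reach * factor
= 13.4 * 0.66
= 8.844 m

8.844 m


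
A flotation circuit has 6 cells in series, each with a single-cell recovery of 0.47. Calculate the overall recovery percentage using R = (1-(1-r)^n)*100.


Complement of single-cell recovery:
1 - r = 1 - 0.47 = 0.53
Raise to power n:
(1 - r)^6 = 0.53^6 = 0.02216436113
Overall recovery:
R = (1 - 0.02216436113) * 100
= 97.7836%

97.7836%


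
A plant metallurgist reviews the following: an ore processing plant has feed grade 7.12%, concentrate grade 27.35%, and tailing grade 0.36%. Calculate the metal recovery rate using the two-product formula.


96.2102%

Using the two-product formula:
R = 100 * c * (f - t) / (f * (c - t))
Numerator = 100 * 27.35 * (7.12 - 0.36)
= 100 * 27.35 * 6.76
= 18488.6
Denominator = 7.12 * (27.35 - 0.36)
= 7.12 * 26.99
= 192.1688
R = 18488.6 / 192.1688
= 96.2102%


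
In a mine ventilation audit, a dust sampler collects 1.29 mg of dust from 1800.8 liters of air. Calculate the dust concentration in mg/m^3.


0.7163 mg/m^3

Convert liters to m^3: 1 m^3 = 1000 L
Concentration = mass / volume * 1000
= 1.29 / 1800.8 * 1000
= 0.0007163482896 * 1000
= 0.7163 mg/m^3


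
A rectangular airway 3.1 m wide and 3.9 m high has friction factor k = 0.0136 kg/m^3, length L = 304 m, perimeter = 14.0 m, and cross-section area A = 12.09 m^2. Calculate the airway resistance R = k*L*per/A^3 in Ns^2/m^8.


Compute the numerator:
k * L * per = 0.0136 * 304 * 14.0
= 57.8816
Compute the denominator:
A^3 = 12.09^3 = 1767.172329
Resistance:
R = 57.8816 / 1767.172329
= 0.0328 Ns^2/m^8

0.0328 Ns^2/m^8


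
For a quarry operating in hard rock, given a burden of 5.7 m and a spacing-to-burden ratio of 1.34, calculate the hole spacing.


7.638 m

Spacing = burden * ratio
= 5.7 * 1.34
= 7.638 m


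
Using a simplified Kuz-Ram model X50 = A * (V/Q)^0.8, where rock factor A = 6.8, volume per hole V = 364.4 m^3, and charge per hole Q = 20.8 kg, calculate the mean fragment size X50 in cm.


67.1925 cm

Compute V/Q:
V/Q = 364.4 / 20.8 = 17.51923077
Raise to the power 0.8:
(V/Q)^0.8 = 17.51923077^0.8 = 9.881253172
Multiply by A:
X50 = 6.8 * 9.881253172
= 67.1925 cm


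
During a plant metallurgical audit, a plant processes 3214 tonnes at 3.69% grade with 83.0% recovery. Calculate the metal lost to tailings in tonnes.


Total metal in feed:
= 3214 * 3.69 / 100 = 118.5966 tonnes
Metal recovered:
= 118.5966 * 83.0 / 100 = 98.435178 tonnes
Metal lost to tailings:
= 118.5966 - 98.435178
= 20.1614 tonnes

20.1614 tonnes


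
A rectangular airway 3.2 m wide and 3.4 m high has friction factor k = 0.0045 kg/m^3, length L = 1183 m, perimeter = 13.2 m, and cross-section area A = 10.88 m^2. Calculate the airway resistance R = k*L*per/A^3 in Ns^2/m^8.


Compute the numerator:
k * L * per = 0.0045 * 1183 * 13.2
= 70.2702
Compute the denominator:
A^3 = 10.88^3 = 1287.913472
Resistance:
R = 70.2702 / 1287.913472
= 0.0546 Ns^2/m^8

0.0546 Ns^2/m^8


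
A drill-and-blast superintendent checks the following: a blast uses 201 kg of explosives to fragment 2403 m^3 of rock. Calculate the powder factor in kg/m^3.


Powder factor = explosive mass / rock volume
= 201 / 2403
= 0.0836 kg/m^3

0.0836 kg/m^3


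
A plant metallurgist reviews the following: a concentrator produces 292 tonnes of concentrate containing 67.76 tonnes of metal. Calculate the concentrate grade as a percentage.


Grade = (metal in concentrate / concentrate mass) * 100
= (67.76 / 292) * 100
= 0.2320547945 * 100
= 23.2055%

23.2055%


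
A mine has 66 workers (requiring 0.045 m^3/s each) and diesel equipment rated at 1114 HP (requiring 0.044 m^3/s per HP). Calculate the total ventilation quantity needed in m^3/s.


51.986 m^3/s

Airflow for workers:
Q_people = 66 * 0.045 = 2.97 m^3/s
Airflow for diesel equipment:
Q_diesel = 1114 * 0.044 = 49.016 m^3/s
Total ventilation:
Q_total = 2.97 + 49.016
= 51.986 m^3/s


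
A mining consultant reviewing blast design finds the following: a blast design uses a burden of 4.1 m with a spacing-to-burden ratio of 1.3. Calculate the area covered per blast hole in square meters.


21.853 m^2

First, find the spacing:
Spacing = burden * ratio = 4.1 * 1.3
= 5.33 m
Then, calculate the area:
Area = burden * spacing = 4.1 * 5.33
= 21.853 m^2


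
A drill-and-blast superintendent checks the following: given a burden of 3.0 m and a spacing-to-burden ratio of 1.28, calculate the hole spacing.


Spacing = burden * ratio
= 3.0 * 1.28
= 3.84 m

3.84 m


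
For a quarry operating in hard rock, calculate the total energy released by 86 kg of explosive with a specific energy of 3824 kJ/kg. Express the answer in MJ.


Energy = mass * specific_energy / 1000
= 86 * 3824 / 1000
= 328864 / 1000
= 328.864 MJ

328.864 MJ


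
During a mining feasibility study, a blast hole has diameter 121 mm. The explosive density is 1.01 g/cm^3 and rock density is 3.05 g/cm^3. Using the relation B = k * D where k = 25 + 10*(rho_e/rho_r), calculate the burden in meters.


3.4257 m

First, compute k:
rho_e / rho_r = 1.01 / 3.05 = 0.331147541
k = 25 + 10 * 0.331147541 = 28.31147541
Then, compute burden:
B = k * D / 1000 = 28.31147541 * 121 / 1000
= 3425.688525 / 1000
= 3.4257 m


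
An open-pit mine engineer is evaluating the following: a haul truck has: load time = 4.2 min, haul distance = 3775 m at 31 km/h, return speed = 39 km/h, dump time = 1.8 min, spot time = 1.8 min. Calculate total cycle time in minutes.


20.9141 min

Convert haul speed to m/min: 31 * 1000/60 = 516.6666667 m/min
Haul time = 3775 / 516.6666667 = 7.306451613 min
Convert return speed to m/min: 39 * 1000/60 = 650 m/min
Return time = 3775 / 650 = 5.807692308 min
Total cycle time:
= 4.2 + 7.306451613 + 1.8 + 5.807692308 + 1.8
= 20.9141 min


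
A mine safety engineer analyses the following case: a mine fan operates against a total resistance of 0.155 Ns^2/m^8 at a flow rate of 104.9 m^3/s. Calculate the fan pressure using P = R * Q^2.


Compute Q^2:
Q^2 = 104.9^2 = 11004.01
Compute pressure:
P = R * Q^2 = 0.155 * 11004.01
= 1705.6216 Pa

1705.6216 Pa


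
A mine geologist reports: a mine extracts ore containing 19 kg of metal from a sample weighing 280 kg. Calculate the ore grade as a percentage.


6.7857%

Ore grade = (metal mass / ore mass) * 100
= (19 / 280) * 100
= 0.06785714286 * 100
= 6.7857%


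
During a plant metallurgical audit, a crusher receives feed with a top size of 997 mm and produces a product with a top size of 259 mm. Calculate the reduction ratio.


3.8494

Reduction ratio = feed size / product size
= 997 / 259
= 3.8494


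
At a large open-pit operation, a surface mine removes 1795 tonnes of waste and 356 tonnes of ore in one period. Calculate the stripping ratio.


Stripping ratio = waste tonnage / ore tonnage
= 1795 / 356
= 5.0421

5.0421


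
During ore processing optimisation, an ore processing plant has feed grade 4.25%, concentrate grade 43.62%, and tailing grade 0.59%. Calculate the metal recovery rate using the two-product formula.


87.2984%

Using the two-product formula:
R = 100 * c * (f - t) / (f * (c - t))
Numerator = 100 * 43.62 * (4.25 - 0.59)
= 100 * 43.62 * 3.66
= 15964.92
Denominator = 4.25 * (43.62 - 0.59)
= 4.25 * 43.03
= 182.8775
R = 15964.92 / 182.8775
= 87.2984%


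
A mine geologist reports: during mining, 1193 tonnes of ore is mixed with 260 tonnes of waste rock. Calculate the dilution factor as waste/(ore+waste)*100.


17.894%

Total material = ore + waste
= 1193 + 260 = 1453 tonnes
Dilution = waste / total * 100
= 260 / 1453 * 100
= 0.1789401239 * 100
= 17.894%


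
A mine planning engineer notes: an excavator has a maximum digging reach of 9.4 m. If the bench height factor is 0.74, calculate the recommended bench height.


6.956 m

Bench height = reach * factor
= 9.4 * 0.74
= 6.956 m


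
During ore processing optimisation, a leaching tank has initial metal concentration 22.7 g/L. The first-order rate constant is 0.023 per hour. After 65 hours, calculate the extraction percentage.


Compute the exponent:
-k * t = -0.023 * 65 = -1.495
Remaining concentration:
C = 22.7 * exp(-1.495)
= 22.7 * 0.2242486047
= 5.090443327 g/L
Extracted = 22.7 - 5.090443327 = 17.60955667 g/L
Extraction % = 17.60955667 / 22.7 * 100
= 77.5751%

77.5751%


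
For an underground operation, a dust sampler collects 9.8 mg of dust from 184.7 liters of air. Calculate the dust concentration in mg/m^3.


53.059 mg/m^3

Convert liters to m^3: 1 m^3 = 1000 L
Concentration = mass / volume * 1000
= 9.8 / 184.7 * 1000
= 0.05305901462 * 1000
= 53.059 mg/m^3


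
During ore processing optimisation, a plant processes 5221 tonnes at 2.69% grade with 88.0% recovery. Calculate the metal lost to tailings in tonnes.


16.8534 tonnes

Total metal in feed:
= 5221 * 2.69 / 100 = 140.4449 tonnes
Metal recovered:
= 140.4449 * 88.0 / 100 = 123.591512 tonnes
Metal lost to tailings:
= 140.4449 - 123.591512
= 16.8534 tonnes


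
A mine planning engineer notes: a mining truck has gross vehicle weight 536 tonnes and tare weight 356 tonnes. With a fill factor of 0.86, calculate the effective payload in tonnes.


Maximum payload = gross - tare
= 536 - 356 = 180 tonnes
Effective payload = max payload * fill factor
= 180 * 0.86
= 154.8 tonnes

154.8 tonnes


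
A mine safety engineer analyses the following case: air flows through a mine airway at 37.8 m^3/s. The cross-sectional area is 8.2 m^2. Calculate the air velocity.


Velocity = flow rate / cross-sectional area
= 37.8 / 8.2
= 4.6098 m/s

4.6098 m/s


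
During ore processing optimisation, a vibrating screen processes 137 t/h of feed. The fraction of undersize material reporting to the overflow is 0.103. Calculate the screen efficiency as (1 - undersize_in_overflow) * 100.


Screen efficiency = (1 - fraction of undersize in overflow) * 100
= (1 - 0.103) * 100
= 0.897 * 100
= 89.7%

89.7%


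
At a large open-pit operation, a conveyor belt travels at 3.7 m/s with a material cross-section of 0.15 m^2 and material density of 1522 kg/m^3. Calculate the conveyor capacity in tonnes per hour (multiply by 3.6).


3040.956 t/h

Volumetric flow = speed * area
= 3.7 * 0.15 = 0.555 m^3/s
Mass flow = volumetric * density
= 0.555 * 1522 = 844.71 kg/s
Convert to t/h: multiply by 3.6
Capacity = 844.71 * 3.6
= 3040.956 t/h


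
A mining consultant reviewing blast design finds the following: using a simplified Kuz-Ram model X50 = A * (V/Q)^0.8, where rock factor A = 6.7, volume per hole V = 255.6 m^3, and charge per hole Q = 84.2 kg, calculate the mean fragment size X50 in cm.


16.2882 cm

Compute V/Q:
V/Q = 255.6 / 84.2 = 3.035629454
Raise to the power 0.8:
(V/Q)^0.8 = 3.035629454^0.8 = 2.431078634
Multiply by A:
X50 = 6.7 * 2.431078634
= 16.2882 cm


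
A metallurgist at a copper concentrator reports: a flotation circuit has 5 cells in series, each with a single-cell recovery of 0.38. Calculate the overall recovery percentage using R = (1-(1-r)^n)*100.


90.8387%

Complement of single-cell recovery:
1 - r = 1 - 0.38 = 0.62
Raise to power n:
(1 - r)^5 = 0.62^5 = 0.0916132832
Overall recovery:
R = (1 - 0.0916132832) * 100
= 90.8387%


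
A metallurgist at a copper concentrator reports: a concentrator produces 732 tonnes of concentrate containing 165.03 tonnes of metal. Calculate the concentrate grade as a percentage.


Grade = (metal in concentrate / concentrate mass) * 100
= (165.03 / 732) * 100
= 0.2254508197 * 100
= 22.5451%

22.5451%


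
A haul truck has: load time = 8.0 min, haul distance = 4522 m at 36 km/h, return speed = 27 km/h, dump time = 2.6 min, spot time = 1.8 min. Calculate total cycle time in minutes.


Convert haul speed to m/min: 36 * 1000/60 = 600 m/min
Haul time = 4522 / 600 = 7.536666667 min
Convert return speed to m/min: 27 * 1000/60 = 450 m/min
Return time = 4522 / 450 = 10.04888889 min
Total cycle time:
= 8.0 + 7.536666667 + 2.6 + 10.04888889 + 1.8
= 29.9856 min

29.9856 min


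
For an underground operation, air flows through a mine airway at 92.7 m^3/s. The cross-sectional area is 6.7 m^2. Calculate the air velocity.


13.8358 m/s

Velocity = flow rate / cross-sectional area
= 92.7 / 6.7
= 13.8358 m/s


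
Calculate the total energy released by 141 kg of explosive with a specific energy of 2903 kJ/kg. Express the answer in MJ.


409.323 MJ

Energy = mass * specific_energy / 1000
= 141 * 2903 / 1000
= 409323 / 1000
= 409.323 MJ


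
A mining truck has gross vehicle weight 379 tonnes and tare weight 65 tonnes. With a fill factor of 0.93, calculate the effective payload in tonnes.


292.02 tonnes

Maximum payload = gross - tare
= 379 - 65 = 314 tonnes
Effective payload = max payload * fill factor
= 314 * 0.93
= 292.02 tonnes


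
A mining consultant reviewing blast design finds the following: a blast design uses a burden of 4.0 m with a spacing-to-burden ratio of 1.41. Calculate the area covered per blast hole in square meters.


22.56 m^2

First, find the spacing:
Spacing = burden * ratio = 4.0 * 1.41
= 5.64 m
Then, calculate the area:
Area = burden * spacing = 4.0 * 5.64
= 22.56 m^2


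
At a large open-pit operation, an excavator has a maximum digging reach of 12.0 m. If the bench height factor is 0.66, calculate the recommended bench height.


7.92 m

Bench height = reach * factor
= 12.0 * 0.66
= 7.92 m


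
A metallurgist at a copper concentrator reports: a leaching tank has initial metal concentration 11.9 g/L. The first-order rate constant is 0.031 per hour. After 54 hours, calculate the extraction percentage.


Compute the exponent:
-k * t = -0.031 * 54 = -1.674
Remaining concentration:
C = 11.9 * exp(-1.674)
= 11.9 * 0.1874955813
= 2.231197418 g/L
Extracted = 11.9 - 2.231197418 = 9.668802582 g/L
Extraction % = 9.668802582 / 11.9 * 100
= 81.2504%

81.2504%


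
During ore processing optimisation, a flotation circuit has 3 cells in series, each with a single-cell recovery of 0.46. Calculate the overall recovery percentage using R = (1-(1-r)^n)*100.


Complement of single-cell recovery:
1 - r = 1 - 0.46 = 0.54
Raise to power n:
(1 - r)^3 = 0.54^3 = 0.157464
Overall recovery:
R = (1 - 0.157464) * 100
= 84.2536%

84.2536%


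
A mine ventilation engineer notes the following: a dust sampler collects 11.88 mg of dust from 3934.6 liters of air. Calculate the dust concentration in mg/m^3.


Convert liters to m^3: 1 m^3 = 1000 L
Concentration = mass / volume * 1000
= 11.88 / 3934.6 * 1000
= 0.003019366645 * 1000
= 3.0194 mg/m^3

3.0194 mg/m^3


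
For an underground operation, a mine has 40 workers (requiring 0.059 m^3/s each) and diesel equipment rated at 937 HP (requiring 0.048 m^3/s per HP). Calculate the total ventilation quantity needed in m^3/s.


47.336 m^3/s

Airflow for workers:
Q_people = 40 * 0.059 = 2.36 m^3/s
Airflow for diesel equipment:
Q_diesel = 937 * 0.048 = 44.976 m^3/s
Total ventilation:
Q_total = 2.36 + 44.976
= 47.336 m^3/s


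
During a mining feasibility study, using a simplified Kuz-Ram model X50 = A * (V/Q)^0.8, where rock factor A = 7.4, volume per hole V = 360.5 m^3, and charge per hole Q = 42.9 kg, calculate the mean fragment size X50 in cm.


Compute V/Q:
V/Q = 360.5 / 42.9 = 8.403263403
Raise to the power 0.8:
(V/Q)^0.8 = 8.403263403^0.8 = 5.489823494
Multiply by A:
X50 = 7.4 * 5.489823494
= 40.6247 cm

40.6247 cm


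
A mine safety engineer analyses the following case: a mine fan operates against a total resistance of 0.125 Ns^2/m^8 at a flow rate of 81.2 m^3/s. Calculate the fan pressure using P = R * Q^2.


824.18 Pa

Compute Q^2:
Q^2 = 81.2^2 = 6593.44
Compute pressure:
P = R * Q^2 = 0.125 * 6593.44
= 824.18 Pa


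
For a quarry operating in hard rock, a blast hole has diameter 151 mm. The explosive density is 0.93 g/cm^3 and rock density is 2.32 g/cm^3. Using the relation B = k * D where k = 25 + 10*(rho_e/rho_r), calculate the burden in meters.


First, compute k:
rho_e / rho_r = 0.93 / 2.32 = 0.400862069
k = 25 + 10 * 0.400862069 = 29.00862069
Then, compute burden:
B = k * D / 1000 = 29.00862069 * 151 / 1000
= 4380.301724 / 1000
= 4.3803 m

4.3803 m


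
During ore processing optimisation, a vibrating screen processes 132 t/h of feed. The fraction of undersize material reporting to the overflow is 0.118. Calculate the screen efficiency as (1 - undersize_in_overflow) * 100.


Screen efficiency = (1 - fraction of undersize in overflow) * 100
= (1 - 0.118) * 100
= 0.882 * 100
= 88.2%

88.2%


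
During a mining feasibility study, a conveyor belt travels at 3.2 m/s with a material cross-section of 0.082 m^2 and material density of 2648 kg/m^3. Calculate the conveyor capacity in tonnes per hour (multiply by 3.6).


Volumetric flow = speed * area
= 3.2 * 0.082 = 0.2624 m^3/s
Mass flow = volumetric * density
= 0.2624 * 2648 = 694.8352 kg/s
Convert to t/h: multiply by 3.6
Capacity = 694.8352 * 3.6
= 2501.4067 t/h

2501.4067 t/h


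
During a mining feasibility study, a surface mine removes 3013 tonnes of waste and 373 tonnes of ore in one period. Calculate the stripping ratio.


Stripping ratio = waste tonnage / ore tonnage
= 3013 / 373
= 8.0777

8.0777
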